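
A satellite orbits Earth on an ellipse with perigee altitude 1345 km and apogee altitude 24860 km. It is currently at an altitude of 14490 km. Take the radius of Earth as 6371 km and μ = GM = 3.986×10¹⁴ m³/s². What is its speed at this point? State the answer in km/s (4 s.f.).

v ≈ 4.213 km/s

r_p = 6371 + 1345 = 7716.0 km = 7.7160×10⁶ m.
r_a = 6371 + 24860 = 31231 km = 3.1231×10⁷ m.
r = 6371 + 14490 = 20861 km = 2.086×10⁷ m.
Semi-major axis a = (r_p + r_a)/2 = 19474 km = 1.947×10⁷ m.
Vis-viva: v² = μ(2/r − 1/a) = 3.986×10¹⁴ × (9.587×10⁻⁸ − 5.135×10⁻⁸) = 1.775×10⁷ m²/s².
v = 4213 m/s = 4.213 km/s.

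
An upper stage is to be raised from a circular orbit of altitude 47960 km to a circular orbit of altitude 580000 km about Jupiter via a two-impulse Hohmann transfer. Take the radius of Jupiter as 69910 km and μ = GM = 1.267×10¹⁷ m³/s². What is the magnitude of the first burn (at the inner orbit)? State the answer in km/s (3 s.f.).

r₁ = 69910 + 47960 = 117870 km = 1.1787×10⁸ m.
r₂ = 69910 + 580000 = 649910 km = 6.4991×10⁸ m.
Transfer ellipse a_t = (r₁ + r₂)/2 = 3.839×10⁸ m.
At r₁: circular v_c1 = √(μ/r₁) = 32790 m/s; transfer-perijove v_p = √[μ(2/r₁ − 1/a_t)] = 42660 m/s.
Δv₁ = v_p − v_c1 = 9873 m/s.
= 9.873 km/s.

Δv ≈ 9.87 km/s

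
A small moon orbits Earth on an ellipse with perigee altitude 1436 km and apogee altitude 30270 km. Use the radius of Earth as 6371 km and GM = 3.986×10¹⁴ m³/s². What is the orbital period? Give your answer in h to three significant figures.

r_p = 6371 + 1436 = 7807.0 km = 7.8070×10⁶ m.
r_a = 6371 + 30270 = 36641 km = 3.6641×10⁷ m.
Semi-major axis a = (r_p + r_a)/2 = (7807.0 + 36641)/2 = 22224 km = 2.222×10⁷ m.
By Kepler's third law T = 2π√(a³/μ) = 2π × 5.248×10³ = 3.297×10⁴ s.
= 9.159 h.

T ≈ 9.16 h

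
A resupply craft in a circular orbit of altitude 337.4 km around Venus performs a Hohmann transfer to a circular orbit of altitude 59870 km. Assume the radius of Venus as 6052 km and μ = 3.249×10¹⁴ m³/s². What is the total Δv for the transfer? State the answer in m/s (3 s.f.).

Δv_total ≈ 3780 m/s

r₁ = 6052 + 337.4 = 6389.4 km = 6.3894×10⁶ m.
r₂ = 6052 + 59870 = 65922 km = 6.5922×10⁷ m.
Transfer ellipse a_t = (r₁ + r₂)/2 = 3.616×10⁷ m.
At r₁: circular v_c1 = √(μ/r₁) = 7131 m/s; transfer-periapsis v_p = √[μ(2/r₁ − 1/a_t)] = 9629 m/s.
Δv₁ = v_p − v_c1 = 2498 m/s.
At r₂: circular v_c2 = √(μ/r₂) = 2220 m/s; transfer-apoapsis v_a = √[μ(2/r₂ − 1/a_t)] = 933.3 m/s.
Δv₂ = v_c2 − v_a = 1287 m/s.
Total Δv = Δv₁ + Δv₂ = 3785 m/s.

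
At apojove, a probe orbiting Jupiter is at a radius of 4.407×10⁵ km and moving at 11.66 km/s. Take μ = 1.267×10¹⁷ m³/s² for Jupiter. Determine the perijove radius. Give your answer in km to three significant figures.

r_a = 4.407×10⁸ m.
Specific energy ε = v²/2 − μ/r = -2.195×10⁸ J/kg, so a = −μ/(2ε) = 2.886×10⁸ m.
The apsides satisfy r_p + r_a = 2a, so the perijove radius is 2a − r_a = 1.365×10⁸ m = 1.3647×10⁵ km.

perijove radius ≈ 1.36×10⁵ km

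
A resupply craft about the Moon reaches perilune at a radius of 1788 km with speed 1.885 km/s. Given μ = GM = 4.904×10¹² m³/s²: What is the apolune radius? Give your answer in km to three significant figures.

r_p = 1.788×10⁶ m.
Specific energy ε = v²/2 − μ/r = -9.661×10⁵ J/kg, so a = −μ/(2ε) = 2.538×10⁶ m.
The apsides satisfy r_p + r_a = 2a, so the apolune radius is 2a − r_p = 3.288×10⁶ m = 3288.0 km.

apolune radius ≈ 3290 km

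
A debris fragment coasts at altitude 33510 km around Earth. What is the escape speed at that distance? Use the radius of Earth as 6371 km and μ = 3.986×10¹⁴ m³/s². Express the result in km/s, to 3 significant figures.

r = 6371 + 33510 = 39881 km = 3.9881×10⁷ m.
Escape speed v_esc = √(2μ/r) = √(2 × 3.986×10¹⁴ / 3.988×10⁷) = √(1.999×10⁷) = 4471 m/s.
= 4.471 km/s.

v_esc ≈ 4.47 km/s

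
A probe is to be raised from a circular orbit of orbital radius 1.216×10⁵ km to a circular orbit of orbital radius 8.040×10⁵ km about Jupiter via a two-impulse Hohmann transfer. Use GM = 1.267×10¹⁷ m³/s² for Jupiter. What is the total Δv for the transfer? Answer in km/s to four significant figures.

r₁ = 1.216×10⁵ km = 1.216×10⁸ m.
r₂ = 8.040×10⁵ km = 8.040×10⁸ m.
Transfer ellipse a_t = (r₁ + r₂)/2 = 4.628×10⁸ m.
At r₁: circular v_c1 = √(μ/r₁) = 32280 m/s; transfer-perijove v_p = √[μ(2/r₁ − 1/a_t)] = 42550 m/s.
Δv₁ = v_p − v_c1 = 10270 m/s.
At r₂: circular v_c2 = √(μ/r₂) = 12550 m/s; transfer-apojove v_a = √[μ(2/r₂ − 1/a_t)] = 6435 m/s.
Δv₂ = v_c2 − v_a = 6119 m/s.
Total Δv = Δv₁ + Δv₂ = 16380 m/s = 16.38 km/s.

Δv_total ≈ 16.38 km/s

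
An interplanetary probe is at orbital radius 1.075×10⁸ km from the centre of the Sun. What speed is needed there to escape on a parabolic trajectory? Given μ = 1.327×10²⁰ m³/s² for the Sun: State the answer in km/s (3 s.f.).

r = 1.075×10⁸ km = 1.075×10¹¹ m.
Escape speed v_esc = √(2μ/r) = √(2 × 1.327×10²⁰ / 1.075×10¹¹) = √(2.469×10⁹) = 49690 m/s.
= 49.69 km/s.

v_esc ≈ 49.7 km/s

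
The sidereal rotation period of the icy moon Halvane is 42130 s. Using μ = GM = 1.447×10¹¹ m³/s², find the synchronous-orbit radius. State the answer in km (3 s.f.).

A synchronous orbit has period T, so by Kepler's third law a = (μT²/4π²)^(1/3).
μT²/4π² = 1.447×10¹¹ × (4.213×10⁴)² / 39.48 = 6.506×10¹⁸ m³.
a = 1.867×10⁶ m = 1866.8 km.

r_sync ≈ 1870 km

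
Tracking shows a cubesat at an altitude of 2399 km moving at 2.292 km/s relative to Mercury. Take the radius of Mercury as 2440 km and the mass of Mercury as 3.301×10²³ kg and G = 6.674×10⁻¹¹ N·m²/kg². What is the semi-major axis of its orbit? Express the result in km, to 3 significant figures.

μ = GM = 6.674×10⁻¹¹ × 3.301×10²³ = 2.203×10¹³ m³/s².
r = 2440 + 2399 = 4839.0 km = 4.839×10⁶ m.
Vis-viva rearranged: 1/a = 2/r − v²/μ = 4.133×10⁻⁷ − 2.385×10⁻⁷ = 1.749×10⁻⁷ m⁻¹.
a = 5.719×10⁶ m = 5718.9 km.

a ≈ 5720 km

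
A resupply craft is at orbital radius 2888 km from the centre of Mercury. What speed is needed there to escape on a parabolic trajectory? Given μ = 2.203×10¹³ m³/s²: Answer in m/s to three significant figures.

r = 2888 km = 2.888×10⁶ m.
Escape speed v_esc = √(2μ/r) = √(2 × 2.203×10¹³ / 2.888×10⁶) = √(1.526×10⁷) = 3906 m/s.

v_esc ≈ 3910 m/s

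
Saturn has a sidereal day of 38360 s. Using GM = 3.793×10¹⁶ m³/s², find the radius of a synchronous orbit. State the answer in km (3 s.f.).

r_sync ≈ 1.12×10⁵ km

A synchronous orbit has period T, so by Kepler's third law a = (μT²/4π²)^(1/3).
μT²/4π² = 3.793×10¹⁶ × (3.836×10⁴)² / 39.48 = 1.414×10²⁴ m³.
a = 1.122×10⁸ m = 1.1223×10⁵ km.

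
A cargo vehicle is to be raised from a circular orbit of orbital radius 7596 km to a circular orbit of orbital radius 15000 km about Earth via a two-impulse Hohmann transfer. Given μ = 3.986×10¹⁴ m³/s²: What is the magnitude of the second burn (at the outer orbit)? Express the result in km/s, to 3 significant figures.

Δv ≈ 0.928 km/s

r₁ = 7596 km = 7.596×10⁶ m.
r₂ = 15000 km = 1.500×10⁷ m.
Transfer ellipse a_t = (r₁ + r₂)/2 = 1.130×10⁷ m.
At r₁: circular v_c1 = √(μ/r₁) = 7244 m/s; transfer-perigee v_p = √[μ(2/r₁ − 1/a_t)] = 8347 m/s.
At r₂: circular v_c2 = √(μ/r₂) = 5155 m/s; transfer-apogee v_a = √[μ(2/r₂ − 1/a_t)] = 4227 m/s.
Δv₂ = v_c2 − v_a = 928.1 m/s.
= 0.9281 km/s.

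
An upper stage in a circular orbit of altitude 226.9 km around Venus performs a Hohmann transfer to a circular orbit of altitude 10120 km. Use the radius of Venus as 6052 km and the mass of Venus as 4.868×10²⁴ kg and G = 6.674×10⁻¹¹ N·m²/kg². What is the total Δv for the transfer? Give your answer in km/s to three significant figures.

μ = GM = 6.674×10⁻¹¹ × 4.868×10²⁴ = 3.249×10¹⁴ m³/s².
r₁ = 6052 + 226.9 = 6278.9 km = 6.2789×10⁶ m.
r₂ = 6052 + 10120 = 16172 km = 1.6172×10⁷ m.
Transfer ellipse a_t = (r₁ + r₂)/2 = 1.123×10⁷ m.
At r₁: circular v_c1 = √(μ/r₁) = 7193 m/s; transfer-periapsis v_p = √[μ(2/r₁ − 1/a_t)] = 8634 m/s.
Δv₁ = v_p − v_c1 = 1441 m/s.
At r₂: circular v_c2 = √(μ/r₂) = 4482 m/s; transfer-apoapsis v_a = √[μ(2/r₂ − 1/a_t)] = 3352 m/s.
Δv₂ = v_c2 − v_a = 1130 m/s.
Total Δv = Δv₁ + Δv₂ = 2571 m/s = 2.571 km/s.

Δv_total ≈ 2.57 km/s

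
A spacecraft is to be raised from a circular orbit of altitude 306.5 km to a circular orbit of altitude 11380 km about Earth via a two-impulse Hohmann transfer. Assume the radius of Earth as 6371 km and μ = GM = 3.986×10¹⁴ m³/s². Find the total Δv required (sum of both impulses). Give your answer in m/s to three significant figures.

r₁ = 6371 + 306.5 = 6677.5 km = 6.6775×10⁶ m.
r₂ = 6371 + 11380 = 17751 km = 1.7751×10⁷ m.
Transfer ellipse a_t = (r₁ + r₂)/2 = 1.221×10⁷ m.
At r₁: circular v_c1 = √(μ/r₁) = 7726 m/s; transfer-perigee v_p = √[μ(2/r₁ − 1/a_t)] = 9314 m/s.
Δv₁ = v_p − v_c1 = 1588 m/s.
At r₂: circular v_c2 = √(μ/r₂) = 4739 m/s; transfer-apogee v_a = √[μ(2/r₂ − 1/a_t)] = 3504 m/s.
Δv₂ = v_c2 − v_a = 1235 m/s.
Total Δv = Δv₁ + Δv₂ = 2823 m/s.

Δv_total ≈ 2820 m/s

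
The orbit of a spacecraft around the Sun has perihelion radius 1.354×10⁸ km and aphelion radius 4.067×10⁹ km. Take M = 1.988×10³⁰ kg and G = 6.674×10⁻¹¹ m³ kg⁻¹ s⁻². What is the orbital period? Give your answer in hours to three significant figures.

T ≈ 462000 hours

μ = GM = 6.674×10⁻¹¹ × 1.988×10³⁰ = 1.327×10²⁰ m³/s².
Semi-major axis a = (r_p + r_a)/2 = (1.3540×10⁸ + 4.0670×10⁹)/2 = 2.1012×10⁹ km = 2.101×10¹² m.
By Kepler's third law T = 2π√(a³/μ) = 2π × 2.644×10⁸ = 1.661×10⁹ s.
= 4.615×10⁵ hours.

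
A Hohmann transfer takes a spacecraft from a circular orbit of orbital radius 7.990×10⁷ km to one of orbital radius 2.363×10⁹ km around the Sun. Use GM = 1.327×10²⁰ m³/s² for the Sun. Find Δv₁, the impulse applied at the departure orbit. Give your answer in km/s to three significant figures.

Δv ≈ 15.9 km/s

r₁ = 7.990×10⁷ km = 7.990×10¹⁰ m.
r₂ = 2.363×10⁹ km = 2.363×10¹² m.
Transfer ellipse a_t = (r₁ + r₂)/2 = 1.221×10¹² m.
At r₁: circular v_c1 = √(μ/r₁) = 40750 m/s; transfer-perihelion v_p = √[μ(2/r₁ − 1/a_t)] = 56680 m/s.
Δv₁ = v_p − v_c1 = 15930 m/s.
= 15.93 km/s.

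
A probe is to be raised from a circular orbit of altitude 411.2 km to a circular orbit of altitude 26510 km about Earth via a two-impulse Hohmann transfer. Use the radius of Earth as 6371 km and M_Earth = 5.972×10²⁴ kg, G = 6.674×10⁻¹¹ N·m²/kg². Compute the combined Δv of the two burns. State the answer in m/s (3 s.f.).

μ = GM = 6.674×10⁻¹¹ × 5.972×10²⁴ = 3.986×10¹⁴ m³/s².
r₁ = 6371 + 411.2 = 6782.2 km = 6.7822×10⁶ m.
r₂ = 6371 + 26510 = 32881 km = 3.2881×10⁷ m.
Transfer ellipse a_t = (r₁ + r₂)/2 = 1.983×10⁷ m.
At r₁: circular v_c1 = √(μ/r₁) = 7666 m/s; transfer-perigee v_p = √[μ(2/r₁ − 1/a_t)] = 9871 m/s.
Δv₁ = v_p − v_c1 = 2205 m/s.
At r₂: circular v_c2 = √(μ/r₂) = 3482 m/s; transfer-apogee v_a = √[μ(2/r₂ − 1/a_t)] = 2036 m/s.
Δv₂ = v_c2 − v_a = 1446 m/s.
Total Δv = Δv₁ + Δv₂ = 3651 m/s.

Δv_total ≈ 3650 m/s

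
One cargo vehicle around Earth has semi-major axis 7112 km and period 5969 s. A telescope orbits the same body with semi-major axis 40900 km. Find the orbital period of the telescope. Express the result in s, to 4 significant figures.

Kepler's third law: T² ∝ a³, so T₂ = T₁ (a₂/a₁)^(3/2).
a₂/a₁ = 5.751, (a₂/a₁)^(3/2) = 13.79.
T₂ = 5969 × 13.79 = 82320 s.

T₂ ≈ 82320 s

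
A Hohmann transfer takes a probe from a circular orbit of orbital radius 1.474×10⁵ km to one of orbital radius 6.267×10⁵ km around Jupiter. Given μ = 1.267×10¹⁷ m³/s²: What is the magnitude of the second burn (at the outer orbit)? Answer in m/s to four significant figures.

Δv ≈ 5444 m/s

r₁ = 1.474×10⁵ km = 1.474×10⁸ m.
r₂ = 6.267×10⁵ km = 6.267×10⁸ m.
Transfer ellipse a_t = (r₁ + r₂)/2 = 3.870×10⁸ m.
At r₁: circular v_c1 = √(μ/r₁) = 29320 m/s; transfer-perijove v_p = √[μ(2/r₁ − 1/a_t)] = 37310 m/s.
At r₂: circular v_c2 = √(μ/r₂) = 14220 m/s; transfer-apojove v_a = √[μ(2/r₂ − 1/a_t)] = 8775 m/s.
Δv₂ = v_c2 − v_a = 5444 m/s.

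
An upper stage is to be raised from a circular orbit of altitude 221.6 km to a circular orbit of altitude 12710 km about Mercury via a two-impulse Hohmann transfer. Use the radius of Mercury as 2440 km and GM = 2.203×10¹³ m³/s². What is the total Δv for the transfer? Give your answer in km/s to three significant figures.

r₁ = 2440 + 221.6 = 2661.6 km = 2.6616×10⁶ m.
r₂ = 2440 + 12710 = 15150 km = 1.5150×10⁷ m.
Transfer ellipse a_t = (r₁ + r₂)/2 = 8.906×10⁶ m.
At r₁: circular v_c1 = √(μ/r₁) = 2877 m/s; transfer-periherm v_p = √[μ(2/r₁ − 1/a_t)] = 3752 m/s.
Δv₁ = v_p − v_c1 = 875.4 m/s.
At r₂: circular v_c2 = √(μ/r₂) = 1206 m/s; transfer-apoherm v_a = √[μ(2/r₂ − 1/a_t)] = 659.2 m/s.
Δv₂ = v_c2 − v_a = 546.6 m/s.
Total Δv = Δv₁ + Δv₂ = 1422 m/s = 1.422 km/s.

Δv_total ≈ 1.42 km/s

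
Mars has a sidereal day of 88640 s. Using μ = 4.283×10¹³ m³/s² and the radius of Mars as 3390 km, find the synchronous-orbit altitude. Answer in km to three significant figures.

h_sync ≈ 17000 km

A synchronous orbit has period T, so by Kepler's third law a = (μT²/4π²)^(1/3).
μT²/4π² = 4.283×10¹³ × (8.864×10⁴)² / 39.48 = 8.524×10²¹ m³.
a = 2.043×10⁷ m = 20428 km.
Altitude h = a − R = 20428 − 3390 = 17038 km.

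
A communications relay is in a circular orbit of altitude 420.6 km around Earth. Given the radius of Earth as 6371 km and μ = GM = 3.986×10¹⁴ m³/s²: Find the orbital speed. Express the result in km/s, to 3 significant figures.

v ≈ 7.66 km/s

r = 6371 + 420.6 = 6791.6 km = 6.7916×10⁶ m.
For a circular orbit v = √(μ/r) = √(3.986×10¹⁴ / 6.792×10⁶) = √(5.869×10⁷) = 7661 m/s.
That is 7.661 km/s.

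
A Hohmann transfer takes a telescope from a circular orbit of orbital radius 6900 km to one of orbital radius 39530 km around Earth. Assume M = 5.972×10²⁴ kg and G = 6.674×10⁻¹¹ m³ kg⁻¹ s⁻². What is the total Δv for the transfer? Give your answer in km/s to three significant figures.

Δv_total ≈ 3.76 km/s

μ = GM = 6.674×10⁻¹¹ × 5.972×10²⁴ = 3.986×10¹⁴ m³/s².
r₁ = 6900 km = 6.900×10⁶ m.
r₂ = 39530 km = 3.953×10⁷ m.
Transfer ellipse a_t = (r₁ + r₂)/2 = 2.322×10⁷ m.
At r₁: circular v_c1 = √(μ/r₁) = 7600 m/s; transfer-perigee v_p = √[μ(2/r₁ − 1/a_t)] = 9918 m/s.
Δv₁ = v_p − v_c1 = 2317 m/s.
At r₂: circular v_c2 = √(μ/r₂) = 3175 m/s; transfer-apogee v_a = √[μ(2/r₂ − 1/a_t)] = 1731 m/s.
Δv₂ = v_c2 − v_a = 1444 m/s.
Total Δv = Δv₁ + Δv₂ = 3762 m/s = 3.762 km/s.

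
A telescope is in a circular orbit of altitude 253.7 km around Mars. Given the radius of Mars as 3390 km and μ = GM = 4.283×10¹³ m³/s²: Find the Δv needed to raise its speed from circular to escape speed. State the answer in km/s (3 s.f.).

Δv ≈ 1.42 km/s

r = 3390 + 253.7 = 3643.7 km = 3.6437×10⁶ m.
Circular speed v_c = √(μ/r) = 3428 m/s.
Escape speed v_esc = √(2μ/r) = √2 × v_c = 4849 m/s.
Δv = v_esc − v_c = 1420 m/s = 1.420 km/s.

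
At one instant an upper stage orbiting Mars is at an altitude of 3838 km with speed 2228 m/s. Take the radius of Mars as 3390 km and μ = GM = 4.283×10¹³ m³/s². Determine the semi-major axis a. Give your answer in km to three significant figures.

r = 3390 + 3838 = 7228.0 km = 7.228×10⁶ m.
Vis-viva rearranged: 1/a = 2/r − v²/μ = 2.767×10⁻⁷ − 1.159×10⁻⁷ = 1.608×10⁻⁷ m⁻¹.
a = 6.219×10⁶ m = 6218.8 km.

a ≈ 6220 km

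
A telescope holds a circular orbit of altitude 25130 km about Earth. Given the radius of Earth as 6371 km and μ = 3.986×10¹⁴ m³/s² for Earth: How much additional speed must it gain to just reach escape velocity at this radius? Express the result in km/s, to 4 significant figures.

r = 6371 + 25130 = 31501 km = 3.1501×10⁷ m.
Circular speed v_c = √(μ/r) = 3557 m/s.
Escape speed v_esc = √(2μ/r) = √2 × v_c = 5031 m/s.
Δv = v_esc − v_c = 1473 m/s = 1.473 km/s.

Δv ≈ 1.473 km/s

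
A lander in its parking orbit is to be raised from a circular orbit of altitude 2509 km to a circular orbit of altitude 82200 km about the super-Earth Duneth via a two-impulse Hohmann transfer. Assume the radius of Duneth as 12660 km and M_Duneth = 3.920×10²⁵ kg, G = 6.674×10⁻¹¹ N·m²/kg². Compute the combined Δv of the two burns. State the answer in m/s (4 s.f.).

μ = GM = 6.674×10⁻¹¹ × 3.920×10²⁵ = 2.616×10¹⁵ m³/s².
r₁ = 12660 + 2509 = 15169 km = 1.5169×10⁷ m.
r₂ = 12660 + 82200 = 94860 km = 9.4860×10⁷ m.
Transfer ellipse a_t = (r₁ + r₂)/2 = 5.501×10⁷ m.
At r₁: circular v_c1 = √(μ/r₁) = 13130 m/s; transfer-periapsis v_p = √[μ(2/r₁ − 1/a_t)] = 17240 m/s.
Δv₁ = v_p − v_c1 = 4112 m/s.
At r₂: circular v_c2 = √(μ/r₂) = 5252 m/s; transfer-apoapsis v_a = √[μ(2/r₂ − 1/a_t)] = 2758 m/s.
Δv₂ = v_c2 − v_a = 2494 m/s.
Total Δv = Δv₁ + Δv₂ = 6606 m/s.

Δv_total ≈ 6606 m/s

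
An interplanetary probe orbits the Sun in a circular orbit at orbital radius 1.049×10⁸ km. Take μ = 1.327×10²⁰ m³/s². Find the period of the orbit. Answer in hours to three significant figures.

r = 1.049×10⁸ km = 1.049×10¹¹ m.
Kepler's third law: T = 2π√(r³/μ) = 2π√((1.049×10¹¹)³ / 1.327×10²⁰).
r³/μ = 8.699×10¹² s², so T = 2π × 2.949×10⁶ = 1.853×10⁷ s.
Converting: 1.853×10⁷ s ÷ 3600 = 5148 hours.

T ≈ 5150 hours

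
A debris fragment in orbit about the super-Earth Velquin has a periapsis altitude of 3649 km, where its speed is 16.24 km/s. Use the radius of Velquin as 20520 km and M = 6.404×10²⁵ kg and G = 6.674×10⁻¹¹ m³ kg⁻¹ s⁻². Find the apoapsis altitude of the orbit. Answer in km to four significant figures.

μ = GM = 6.674×10⁻¹¹ × 6.404×10²⁵ = 4.274×10¹⁵ m³/s².
r_p = 20520 + 3649 = 24169 km = 2.417×10⁷ m.
Specific energy ε = v²/2 − μ/r = -4.497×10⁷ J/kg, so a = −μ/(2ε) = 4.752×10⁷ m.
The apsides satisfy r_p + r_a = 2a, so the apoapsis radius is 2a − r_p = 7.087×10⁷ m = 70872 km.
Apoapsis altitude = 70872 − 20520 = 50352 km.

apoapsis altitude ≈ 50350 km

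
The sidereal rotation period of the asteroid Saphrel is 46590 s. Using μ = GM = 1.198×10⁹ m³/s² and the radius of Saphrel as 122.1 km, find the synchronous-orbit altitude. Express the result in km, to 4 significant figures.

A synchronous orbit has period T, so by Kepler's third law a = (μT²/4π²)^(1/3).
μT²/4π² = 1.198×10⁹ × (4.659×10⁴)² / 39.48 = 6.587×10¹⁶ m³.
a = 4.039×10⁵ m = 403.86 km.
Altitude h = a − R = 403.86 − 122.1 = 281.76 km.

h_sync ≈ 281.8 km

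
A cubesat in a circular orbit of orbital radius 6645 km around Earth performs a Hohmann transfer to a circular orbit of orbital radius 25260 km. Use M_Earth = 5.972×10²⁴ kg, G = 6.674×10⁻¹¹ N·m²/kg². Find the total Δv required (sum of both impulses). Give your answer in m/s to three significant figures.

μ = GM = 6.674×10⁻¹¹ × 5.972×10²⁴ = 3.986×10¹⁴ m³/s².
r₁ = 6645 km = 6.645×10⁶ m.
r₂ = 25260 km = 2.526×10⁷ m.
Transfer ellipse a_t = (r₁ + r₂)/2 = 1.595×10⁷ m.
At r₁: circular v_c1 = √(μ/r₁) = 7745 m/s; transfer-perigee v_p = √[μ(2/r₁ − 1/a_t)] = 9746 m/s.
Δv₁ = v_p − v_c1 = 2001 m/s.
At r₂: circular v_c2 = √(μ/r₂) = 3972 m/s; transfer-apogee v_a = √[μ(2/r₂ − 1/a_t)] = 2564 m/s.
Δv₂ = v_c2 − v_a = 1409 m/s.
Total Δv = Δv₁ + Δv₂ = 3409 m/s.

Δv_total ≈ 3410 m/s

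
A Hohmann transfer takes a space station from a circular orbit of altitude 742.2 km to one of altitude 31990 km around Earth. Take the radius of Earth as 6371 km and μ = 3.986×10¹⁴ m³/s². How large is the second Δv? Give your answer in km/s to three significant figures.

r₁ = 6371 + 742.2 = 7113.2 km = 7.1132×10⁶ m.
r₂ = 6371 + 31990 = 38361 km = 3.8361×10⁷ m.
Transfer ellipse a_t = (r₁ + r₂)/2 = 2.274×10⁷ m.
At r₁: circular v_c1 = √(μ/r₁) = 7486 m/s; transfer-perigee v_p = √[μ(2/r₁ − 1/a_t)] = 9723 m/s.
At r₂: circular v_c2 = √(μ/r₂) = 3223 m/s; transfer-apogee v_a = √[μ(2/r₂ − 1/a_t)] = 1803 m/s.
Δv₂ = v_c2 − v_a = 1420 m/s.
= 1.420 km/s.

Δv ≈ 1.42 km/s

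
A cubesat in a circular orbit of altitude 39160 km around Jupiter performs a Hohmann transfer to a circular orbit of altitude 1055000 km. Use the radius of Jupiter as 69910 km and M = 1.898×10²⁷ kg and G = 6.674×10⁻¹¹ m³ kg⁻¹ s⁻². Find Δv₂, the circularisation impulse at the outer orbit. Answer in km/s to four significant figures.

μ = GM = 6.674×10⁻¹¹ × 1.898×10²⁷ = 1.267×10¹⁷ m³/s².
r₁ = 69910 + 39160 = 109070 km = 1.0907×10⁸ m.
r₂ = 69910 + 1055000 = 1124900 km = 1.1249×10⁹ m.
Transfer ellipse a_t = (r₁ + r₂)/2 = 6.170×10⁸ m.
At r₁: circular v_c1 = √(μ/r₁) = 34080 m/s; transfer-perijove v_p = √[μ(2/r₁ − 1/a_t)] = 46020 m/s.
At r₂: circular v_c2 = √(μ/r₂) = 10610 m/s; transfer-apojove v_a = √[μ(2/r₂ − 1/a_t)] = 4462 m/s.
Δv₂ = v_c2 − v_a = 6150 m/s.
= 6.150 km/s.

Δv ≈ 6.150 km/s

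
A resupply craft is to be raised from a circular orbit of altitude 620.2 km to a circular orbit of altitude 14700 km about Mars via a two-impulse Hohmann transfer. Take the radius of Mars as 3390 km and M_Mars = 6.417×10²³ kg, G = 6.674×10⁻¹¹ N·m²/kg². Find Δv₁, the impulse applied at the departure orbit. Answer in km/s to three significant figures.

Δv ≈ 0.913 km/s

μ = GM = 6.674×10⁻¹¹ × 6.417×10²³ = 4.283×10¹³ m³/s².
r₁ = 3390 + 620.2 = 4010.2 km = 4.0102×10⁶ m.
r₂ = 3390 + 14700 = 18090 km = 1.8090×10⁷ m.
Transfer ellipse a_t = (r₁ + r₂)/2 = 1.105×10⁷ m.
At r₁: circular v_c1 = √(μ/r₁) = 3268 m/s; transfer-periapsis v_p = √[μ(2/r₁ − 1/a_t)] = 4181 m/s.
Δv₁ = v_p − v_c1 = 913.4 m/s.
= 0.9134 km/s.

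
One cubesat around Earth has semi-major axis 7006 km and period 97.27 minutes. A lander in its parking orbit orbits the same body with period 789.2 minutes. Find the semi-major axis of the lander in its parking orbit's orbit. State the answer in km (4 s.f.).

Kepler's third law: a³ ∝ T², so a₂ = a₁ (T₂/T₁)^(2/3).
T₂/T₁ = 8.113, (T₂/T₁)^(2/3) = 4.038.
a₂ = 7006 × 4.038 = 28290 km.

a₂ ≈ 28290 km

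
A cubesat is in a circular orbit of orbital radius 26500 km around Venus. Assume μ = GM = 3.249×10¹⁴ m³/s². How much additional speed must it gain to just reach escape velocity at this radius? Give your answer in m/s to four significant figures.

r = 26500 km = 2.650×10⁷ m.
Circular speed v_c = √(μ/r) = 3501 m/s.
Escape speed v_esc = √(2μ/r) = √2 × v_c = 4952 m/s.
Δv = v_esc − v_c = 1450 m/s.

Δv ≈ 1450 m/s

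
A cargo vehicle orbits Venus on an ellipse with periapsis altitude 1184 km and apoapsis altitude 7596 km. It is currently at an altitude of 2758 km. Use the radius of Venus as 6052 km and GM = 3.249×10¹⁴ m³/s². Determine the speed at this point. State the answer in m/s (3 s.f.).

v ≈ 6530 m/s

r_p = 6052 + 1184 = 7236.0 km = 7.2360×10⁶ m.
r_a = 6052 + 7596 = 13648 km = 1.3648×10⁷ m.
r = 6052 + 2758 = 8810.0 km = 8.810×10⁶ m.
Semi-major axis a = (r_p + r_a)/2 = 10442 km = 1.044×10⁷ m.
Vis-viva: v² = μ(2/r − 1/a) = 3.249×10¹⁴ × (2.270×10⁻⁷ − 9.577×10⁻⁸) = 4.264×10⁷ m²/s².
v = 6530 m/s.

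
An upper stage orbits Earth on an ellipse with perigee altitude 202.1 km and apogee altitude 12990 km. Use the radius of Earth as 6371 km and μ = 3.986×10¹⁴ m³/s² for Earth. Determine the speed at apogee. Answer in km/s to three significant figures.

v ≈ 3.23 km/s

r_p = 6371 + 202.1 = 6573.1 km = 6.5731×10⁶ m.
r_a = 6371 + 12990 = 19361 km = 1.9361×10⁷ m.
Semi-major axis a = (r_p + r_a)/2 = 12967 km = 1.297×10⁷ m.
Vis-viva: v² = μ(2/r − 1/a) = 3.986×10¹⁴ × (1.033×10⁻⁷ − 7.712×10⁻⁸) = 1.044×10⁷ m²/s².
v = 3230 m/s = 3.230 km/s.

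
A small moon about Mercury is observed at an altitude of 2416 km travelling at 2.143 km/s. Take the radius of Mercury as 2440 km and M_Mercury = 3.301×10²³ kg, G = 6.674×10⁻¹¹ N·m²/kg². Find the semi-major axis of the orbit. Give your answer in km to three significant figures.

a ≈ 4920 km

μ = GM = 6.674×10⁻¹¹ × 3.301×10²³ = 2.203×10¹³ m³/s².
r = 2440 + 2416 = 4856.0 km = 4.856×10⁶ m.
Specific orbital energy ε = v²/2 − μ/r = (2143)²/2 − 2.203×10¹³/4.856×10⁶ = -2.241×10⁶ J/kg.
Since ε = −μ/(2a), a = −μ/(2ε) = 4.916×10⁶ m = 4916.3 km.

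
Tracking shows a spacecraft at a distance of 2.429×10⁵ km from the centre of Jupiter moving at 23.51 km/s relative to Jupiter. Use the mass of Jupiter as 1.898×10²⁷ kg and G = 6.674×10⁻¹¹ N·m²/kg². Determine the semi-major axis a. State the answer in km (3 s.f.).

μ = GM = 6.674×10⁻¹¹ × 1.898×10²⁷ = 1.267×10¹⁷ m³/s².
r = 2.429×10⁸ m.
Vis-viva rearranged: 1/a = 2/r − v²/μ = 8.234×10⁻⁹ − 4.363×10⁻⁹ = 3.870×10⁻⁹ m⁻¹.
a = 2.584×10⁸ m = 2.5837×10⁵ km.

a ≈ 2.58×10⁵ km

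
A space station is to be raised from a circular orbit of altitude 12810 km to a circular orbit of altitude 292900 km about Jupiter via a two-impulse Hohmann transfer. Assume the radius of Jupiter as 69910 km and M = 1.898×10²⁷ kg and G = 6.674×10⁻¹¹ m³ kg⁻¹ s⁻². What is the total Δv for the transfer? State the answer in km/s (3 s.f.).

Δv_total ≈ 18.1 km/s

μ = GM = 6.674×10⁻¹¹ × 1.898×10²⁷ = 1.267×10¹⁷ m³/s².
r₁ = 69910 + 12810 = 82720 km = 8.2720×10⁷ m.
r₂ = 69910 + 292900 = 362810 km = 3.6281×10⁸ m.
Transfer ellipse a_t = (r₁ + r₂)/2 = 2.228×10⁸ m.
At r₁: circular v_c1 = √(μ/r₁) = 39130 m/s; transfer-perijove v_p = √[μ(2/r₁ − 1/a_t)] = 49940 m/s.
Δv₁ = v_p − v_c1 = 10810 m/s.
At r₂: circular v_c2 = √(μ/r₂) = 18690 m/s; transfer-apojove v_a = √[μ(2/r₂ − 1/a_t)] = 11390 m/s.
Δv₂ = v_c2 − v_a = 7299 m/s.
Total Δv = Δv₁ + Δv₂ = 18110 m/s = 18.11 km/s.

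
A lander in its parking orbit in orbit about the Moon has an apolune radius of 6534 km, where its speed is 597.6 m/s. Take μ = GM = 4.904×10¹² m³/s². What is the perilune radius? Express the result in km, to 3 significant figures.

r_a = 6.534×10⁶ m.
Specific energy ε = v²/2 − μ/r = -5.720×10⁵ J/kg, so a = −μ/(2ε) = 4.287×10⁶ m.
The apsides satisfy r_p + r_a = 2a, so the perilune radius is 2a − r_a = 2.040×10⁶ m = 2039.8 km.

perilune radius ≈ 2040 km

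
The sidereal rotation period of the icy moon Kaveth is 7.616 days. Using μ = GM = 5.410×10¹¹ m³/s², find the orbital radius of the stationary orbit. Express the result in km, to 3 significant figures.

r_sync ≈ 18100 km

T = 7.616 days = 6.580×10⁵ s.
A synchronous orbit has period T, so by Kepler's third law a = (μT²/4π²)^(1/3).
μT²/4π² = 5.410×10¹¹ × (6.580×10⁵)² / 39.48 = 5.934×10²¹ m³.
a = 1.810×10⁷ m = 18104 km.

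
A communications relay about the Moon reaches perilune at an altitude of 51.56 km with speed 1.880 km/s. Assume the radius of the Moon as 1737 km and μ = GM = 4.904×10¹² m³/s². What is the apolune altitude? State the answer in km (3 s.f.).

apolune altitude ≈ 1510 km

r_p = 1737 + 51.56 = 1788.6 km = 1.789×10⁶ m.
Specific energy ε = v²/2 − μ/r = -9.747×10⁵ J/kg, so a = −μ/(2ε) = 2.516×10⁶ m.
The apsides satisfy r_p + r_a = 2a, so the apolune radius is 2a − r_p = 3.243×10⁶ m = 3242.9 km.
Apolune altitude = 3242.9 − 1737 = 1505.9 km.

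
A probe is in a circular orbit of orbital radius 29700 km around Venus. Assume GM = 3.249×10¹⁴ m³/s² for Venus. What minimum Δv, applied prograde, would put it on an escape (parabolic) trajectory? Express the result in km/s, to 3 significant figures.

r = 29700 km = 2.970×10⁷ m.
Circular speed v_c = √(μ/r) = 3307 m/s.
Escape speed v_esc = √(2μ/r) = √2 × v_c = 4677 m/s.
Δv = v_esc − v_c = 1370 m/s = 1.370 km/s.

Δv ≈ 1.37 km/s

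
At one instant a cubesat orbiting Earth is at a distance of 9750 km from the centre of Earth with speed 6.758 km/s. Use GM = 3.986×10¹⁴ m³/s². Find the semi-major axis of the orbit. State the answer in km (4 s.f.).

r = 9.750×10⁶ m.
Specific orbital energy ε = v²/2 − μ/r = (6758)²/2 − 3.986×10¹⁴/9.750×10⁶ = -1.805×10⁷ J/kg.
Since ε = −μ/(2a), a = −μ/(2ε) = 1.104×10⁷ m = 11044 km.

a ≈ 11040 km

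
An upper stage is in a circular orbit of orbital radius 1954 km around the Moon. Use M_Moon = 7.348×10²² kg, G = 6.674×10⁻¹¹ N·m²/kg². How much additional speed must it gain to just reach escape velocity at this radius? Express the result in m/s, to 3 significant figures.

Δv ≈ 656 m/s

μ = GM = 6.674×10⁻¹¹ × 7.348×10²² = 4.904×10¹² m³/s².
r = 1954 km = 1.954×10⁶ m.
Circular speed v_c = √(μ/r) = 1584 m/s.
Escape speed v_esc = √(2μ/r) = √2 × v_c = 2240 m/s.
Δv = v_esc − v_c = 656.2 m/s.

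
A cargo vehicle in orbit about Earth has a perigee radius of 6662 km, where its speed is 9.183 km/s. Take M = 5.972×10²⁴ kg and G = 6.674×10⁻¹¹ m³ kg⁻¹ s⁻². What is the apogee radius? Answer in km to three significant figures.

apogee radius ≈ 15900 km

μ = GM = 6.674×10⁻¹¹ × 5.972×10²⁴ = 3.986×10¹⁴ m³/s².
r_p = 6.662×10⁶ m.
Specific energy ε = v²/2 − μ/r = -1.766×10⁷ J/kg, so a = −μ/(2ε) = 1.128×10⁷ m.
The apsides satisfy r_p + r_a = 2a, so the apogee radius is 2a − r_p = 1.590×10⁷ m = 15902 km.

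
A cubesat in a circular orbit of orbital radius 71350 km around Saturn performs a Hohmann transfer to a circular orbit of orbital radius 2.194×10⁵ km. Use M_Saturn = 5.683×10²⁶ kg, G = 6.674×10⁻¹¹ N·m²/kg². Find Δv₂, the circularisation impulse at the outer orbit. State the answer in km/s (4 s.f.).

μ = GM = 6.674×10⁻¹¹ × 5.683×10²⁶ = 3.793×10¹⁶ m³/s².
r₁ = 71350 km = 7.135×10⁷ m.
r₂ = 2.194×10⁵ km = 2.194×10⁸ m.
Transfer ellipse a_t = (r₁ + r₂)/2 = 1.454×10⁸ m.
At r₁: circular v_c1 = √(μ/r₁) = 23060 m/s; transfer-perikrone v_p = √[μ(2/r₁ − 1/a_t)] = 28320 m/s.
At r₂: circular v_c2 = √(μ/r₂) = 13150 m/s; transfer-apokrone v_a = √[μ(2/r₂ − 1/a_t)] = 9211 m/s.
Δv₂ = v_c2 − v_a = 3937 m/s.
= 3.937 km/s.

Δv ≈ 3.937 km/s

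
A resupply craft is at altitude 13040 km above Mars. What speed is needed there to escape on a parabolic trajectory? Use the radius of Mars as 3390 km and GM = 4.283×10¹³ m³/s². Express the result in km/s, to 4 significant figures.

v_esc ≈ 2.283 km/s

r = 3390 + 13040 = 16430 km = 1.6430×10⁷ m.
Escape speed v_esc = √(2μ/r) = √(2 × 4.283×10¹³ / 1.643×10⁷) = √(5.214×10⁶) = 2283 m/s.
= 2.283 km/s.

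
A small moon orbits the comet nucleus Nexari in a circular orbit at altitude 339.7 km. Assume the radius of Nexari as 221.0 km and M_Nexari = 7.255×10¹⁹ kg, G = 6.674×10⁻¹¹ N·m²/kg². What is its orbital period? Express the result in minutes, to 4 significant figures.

μ = GM = 6.674×10⁻¹¹ × 7.255×10¹⁹ = 4.842×10⁹ m³/s².
r = 221.0 + 339.7 = 560.70 km = 5.6070×10⁵ m.
Kepler's third law: T = 2π√(r³/μ) = 2π√((5.607×10⁵)³ / 4.842×10⁹).
r³/μ = 3.641×10⁷ s², so T = 2π × 6.034×10³ = 3.791×10⁴ s.
Converting: 3.791×10⁴ s ÷ 60.00 = 631.8 minutes.

T ≈ 631.8 minutes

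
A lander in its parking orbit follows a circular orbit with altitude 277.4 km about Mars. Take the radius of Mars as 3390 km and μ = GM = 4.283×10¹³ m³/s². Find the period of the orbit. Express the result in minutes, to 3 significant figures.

T ≈ 112 minutes

r = 3390 + 277.4 = 3667.4 km = 3.6674×10⁶ m.
Kepler's third law: T = 2π√(r³/μ) = 2π√((3.667×10⁶)³ / 4.283×10¹³).
r³/μ = 1.152×10⁶ s², so T = 2π × 1.073×10³ = 6.743×10³ s.
Converting: 6.743×10³ s ÷ 60.00 = 112.4 minutes.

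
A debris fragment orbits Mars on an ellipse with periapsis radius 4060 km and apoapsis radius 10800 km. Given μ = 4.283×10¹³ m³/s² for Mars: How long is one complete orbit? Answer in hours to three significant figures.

Semi-major axis a = (r_p + r_a)/2 = (4060.0 + 10800)/2 = 7430.0 km = 7.430×10⁶ m.
By Kepler's third law T = 2π√(a³/μ) = 2π × 3.095×10³ = 1.944×10⁴ s.
= 5.401 hours.

T ≈ 5.40 hours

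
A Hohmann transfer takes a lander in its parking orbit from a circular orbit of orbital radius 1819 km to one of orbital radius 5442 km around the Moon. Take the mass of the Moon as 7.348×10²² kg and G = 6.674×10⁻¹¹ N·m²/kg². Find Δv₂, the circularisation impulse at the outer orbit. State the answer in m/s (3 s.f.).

μ = GM = 6.674×10⁻¹¹ × 7.348×10²² = 4.904×10¹² m³/s².
r₁ = 1819 km = 1.819×10⁶ m.
r₂ = 5442 km = 5.442×10⁶ m.
Transfer ellipse a_t = (r₁ + r₂)/2 = 3.630×10⁶ m.
At r₁: circular v_c1 = √(μ/r₁) = 1642 m/s; transfer-perilune v_p = √[μ(2/r₁ − 1/a_t)] = 2010 m/s.
At r₂: circular v_c2 = √(μ/r₂) = 949.3 m/s; transfer-apolune v_a = √[μ(2/r₂ − 1/a_t)] = 671.9 m/s.
Δv₂ = v_c2 − v_a = 277.3 m/s.

Δv ≈ 277 m/s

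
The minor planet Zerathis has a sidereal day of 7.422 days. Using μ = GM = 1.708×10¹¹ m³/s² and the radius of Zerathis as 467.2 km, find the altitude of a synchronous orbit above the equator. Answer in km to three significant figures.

h_sync ≈ 11600 km

T = 7.422 days = 6.413×10⁵ s.
A synchronous orbit has period T, so by Kepler's third law a = (μT²/4π²)^(1/3).
μT²/4π² = 1.708×10¹¹ × (6.413×10⁵)² / 39.48 = 1.779×10²¹ m³.
a = 1.212×10⁷ m = 12117 km.
Altitude h = a − R = 12117 − 467.2 = 11650 km.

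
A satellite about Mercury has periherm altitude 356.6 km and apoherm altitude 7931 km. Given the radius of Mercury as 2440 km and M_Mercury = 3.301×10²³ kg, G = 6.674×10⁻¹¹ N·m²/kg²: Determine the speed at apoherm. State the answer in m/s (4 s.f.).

v ≈ 949.9 m/s

μ = GM = 6.674×10⁻¹¹ × 3.301×10²³ = 2.203×10¹³ m³/s².
r_p = 2440 + 356.6 = 2796.6 km = 2.7966×10⁶ m.
r_a = 2440 + 7931 = 10371 km = 1.0371×10⁷ m.
Semi-major axis a = (r_p + r_a)/2 = 6583.8 km = 6.584×10⁶ m.
Vis-viva: v² = μ(2/r − 1/a) = 2.203×10¹³ × (1.928×10⁻⁷ − 1.519×10⁻⁷) = 9.023×10⁵ m²/s².
v = 949.9 m/s.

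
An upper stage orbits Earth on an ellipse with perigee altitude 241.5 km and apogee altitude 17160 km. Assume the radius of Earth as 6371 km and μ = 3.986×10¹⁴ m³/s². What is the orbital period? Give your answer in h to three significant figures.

r_p = 6371 + 241.5 = 6612.5 km = 6.6125×10⁶ m.
r_a = 6371 + 17160 = 23531 km = 2.3531×10⁷ m.
Semi-major axis a = (r_p + r_a)/2 = (6612.5 + 23531)/2 = 15072 km = 1.507×10⁷ m.
By Kepler's third law T = 2π√(a³/μ) = 2π × 2.931×10³ = 1.841×10⁴ s.
= 5.115 h.

T ≈ 5.12 h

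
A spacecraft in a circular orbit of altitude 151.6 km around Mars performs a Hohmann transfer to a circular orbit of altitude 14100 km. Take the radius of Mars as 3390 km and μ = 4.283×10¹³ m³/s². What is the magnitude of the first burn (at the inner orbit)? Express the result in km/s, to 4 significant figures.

Δv ≈ 1.007 km/s

r₁ = 3390 + 151.6 = 3541.6 km = 3.5416×10⁶ m.
r₂ = 3390 + 14100 = 17490 km = 1.7490×10⁷ m.
Transfer ellipse a_t = (r₁ + r₂)/2 = 1.052×10⁷ m.
At r₁: circular v_c1 = √(μ/r₁) = 3478 m/s; transfer-periapsis v_p = √[μ(2/r₁ − 1/a_t)] = 4485 m/s.
Δv₁ = v_p − v_c1 = 1007 m/s.
= 1.007 km/s.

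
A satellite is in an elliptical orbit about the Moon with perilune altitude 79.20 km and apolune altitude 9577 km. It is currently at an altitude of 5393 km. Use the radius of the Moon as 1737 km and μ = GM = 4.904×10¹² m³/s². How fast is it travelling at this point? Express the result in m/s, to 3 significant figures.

r_p = 1737 + 79.20 = 1816.2 km = 1.8162×10⁶ m.
r_a = 1737 + 9577 = 11314 km = 1.1314×10⁷ m.
r = 1737 + 5393 = 7130.0 km = 7.130×10⁶ m.
Semi-major axis a = (r_p + r_a)/2 = 6565.1 km = 6.565×10⁶ m.
Vis-viva: v² = μ(2/r − 1/a) = 4.904×10¹² × (2.805×10⁻⁷ − 1.523×10⁻⁷) = 6.286×10⁵ m²/s².
v = 792.9 m/s.

v ≈ 793 m/s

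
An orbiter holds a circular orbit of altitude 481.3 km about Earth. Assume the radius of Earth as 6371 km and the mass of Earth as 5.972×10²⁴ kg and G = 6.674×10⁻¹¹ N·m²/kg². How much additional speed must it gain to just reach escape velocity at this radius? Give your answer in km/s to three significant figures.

Δv ≈ 3.16 km/s

μ = GM = 6.674×10⁻¹¹ × 5.972×10²⁴ = 3.986×10¹⁴ m³/s².
r = 6371 + 481.3 = 6852.3 km = 6.8523×10⁶ m.
Circular speed v_c = √(μ/r) = 7627 m/s.
Escape speed v_esc = √(2μ/r) = √2 × v_c = 10790 m/s.
Δv = v_esc − v_c = 3159 m/s = 3.159 km/s.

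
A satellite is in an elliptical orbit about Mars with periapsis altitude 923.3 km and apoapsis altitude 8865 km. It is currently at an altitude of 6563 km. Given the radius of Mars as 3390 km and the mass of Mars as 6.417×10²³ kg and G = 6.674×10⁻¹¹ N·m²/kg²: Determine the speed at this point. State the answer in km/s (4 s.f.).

μ = GM = 6.674×10⁻¹¹ × 6.417×10²³ = 4.283×10¹³ m³/s².
r_p = 3390 + 923.3 = 4313.3 km = 4.3133×10⁶ m.
r_a = 3390 + 8865 = 12255 km = 1.2255×10⁷ m.
r = 3390 + 6563 = 9953.0 km = 9.953×10⁶ m.
Semi-major axis a = (r_p + r_a)/2 = 8284.1 km = 8.284×10⁶ m.
Vis-viva: v² = μ(2/r − 1/a) = 4.283×10¹³ × (2.009×10⁻⁷ − 1.207×10⁻⁷) = 3.436×10⁶ m²/s².
v = 1854 m/s = 1.854 km/s.

v ≈ 1.854 km/s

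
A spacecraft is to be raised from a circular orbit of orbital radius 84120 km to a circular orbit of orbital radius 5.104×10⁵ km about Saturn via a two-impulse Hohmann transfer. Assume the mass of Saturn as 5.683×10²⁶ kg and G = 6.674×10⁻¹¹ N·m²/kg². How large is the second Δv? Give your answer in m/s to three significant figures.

Δv ≈ 4030 m/s

μ = GM = 6.674×10⁻¹¹ × 5.683×10²⁶ = 3.793×10¹⁶ m³/s².
r₁ = 84120 km = 8.412×10⁷ m.
r₂ = 5.104×10⁵ km = 5.104×10⁸ m.
Transfer ellipse a_t = (r₁ + r₂)/2 = 2.973×10⁸ m.
At r₁: circular v_c1 = √(μ/r₁) = 21230 m/s; transfer-perikrone v_p = √[μ(2/r₁ − 1/a_t)] = 27820 m/s.
At r₂: circular v_c2 = √(μ/r₂) = 8620 m/s; transfer-apokrone v_a = √[μ(2/r₂ − 1/a_t)] = 4586 m/s.
Δv₂ = v_c2 − v_a = 4035 m/s.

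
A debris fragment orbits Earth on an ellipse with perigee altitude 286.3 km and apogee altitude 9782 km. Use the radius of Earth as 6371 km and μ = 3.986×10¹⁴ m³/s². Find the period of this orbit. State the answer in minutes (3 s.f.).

T ≈ 202 minutes

r_p = 6371 + 286.3 = 6657.3 km = 6.6573×10⁶ m.
r_a = 6371 + 9782 = 16153 km = 1.6153×10⁷ m.
Semi-major axis a = (r_p + r_a)/2 = (6657.3 + 16153)/2 = 11405 km = 1.141×10⁷ m.
By Kepler's third law T = 2π√(a³/μ) = 2π × 1.929×10³ = 1.212×10⁴ s.
= 202.0 minutes.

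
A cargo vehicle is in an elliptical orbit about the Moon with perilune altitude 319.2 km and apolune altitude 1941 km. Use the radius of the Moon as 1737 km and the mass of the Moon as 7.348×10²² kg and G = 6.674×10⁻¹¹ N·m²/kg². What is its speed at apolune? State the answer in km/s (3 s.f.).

μ = GM = 6.674×10⁻¹¹ × 7.348×10²² = 4.904×10¹² m³/s².
r_p = 1737 + 319.2 = 2056.2 km = 2.0562×10⁶ m.
r_a = 1737 + 1941 = 3678.0 km = 3.6780×10⁶ m.
Semi-major axis a = (r_p + r_a)/2 = 2867.1 km = 2.867×10⁶ m.
Vis-viva: v² = μ(2/r − 1/a) = 4.904×10¹² × (5.438×10⁻⁷ − 3.488×10⁻⁷) = 9.562×10⁵ m²/s².
v = 977.9 m/s = 0.9779 km/s.

v ≈ 0.978 km/s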